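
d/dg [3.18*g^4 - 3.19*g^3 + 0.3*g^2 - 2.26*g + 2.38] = 12.72*g^3 - 9.57*g^2 + 0.6*g - 2.26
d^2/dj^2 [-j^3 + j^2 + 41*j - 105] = 2 - 6*j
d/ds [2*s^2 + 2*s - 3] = 4*s + 2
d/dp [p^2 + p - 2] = 2*p + 1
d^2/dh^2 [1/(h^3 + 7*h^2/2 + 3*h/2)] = 4*(-h*(6*h + 7)*(2*h^2 + 7*h + 3) + (6*h^2 + 14*h + 3)^2)/(h^3*(2*h^2 + 7*h + 3)^3)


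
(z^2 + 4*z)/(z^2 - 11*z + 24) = z*(z + 4)/(z^2 - 11*z + 24)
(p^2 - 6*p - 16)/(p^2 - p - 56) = (p + 2)/(p + 7)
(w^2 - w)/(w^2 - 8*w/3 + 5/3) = 3*w/(3*w - 5)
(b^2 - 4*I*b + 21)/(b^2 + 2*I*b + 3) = (b - 7*I)/(b - I)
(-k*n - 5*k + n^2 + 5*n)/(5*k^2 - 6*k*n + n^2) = (-n - 5)/(5*k - n)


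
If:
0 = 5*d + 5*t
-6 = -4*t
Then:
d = -3/2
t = 3/2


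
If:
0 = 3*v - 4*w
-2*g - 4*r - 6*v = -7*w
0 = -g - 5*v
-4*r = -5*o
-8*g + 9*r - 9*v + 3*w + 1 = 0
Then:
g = 16/173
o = -148/4325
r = -37/865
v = -16/865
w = -12/865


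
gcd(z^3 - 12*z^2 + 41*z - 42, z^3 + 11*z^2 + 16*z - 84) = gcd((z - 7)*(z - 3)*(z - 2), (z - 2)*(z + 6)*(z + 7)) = z - 2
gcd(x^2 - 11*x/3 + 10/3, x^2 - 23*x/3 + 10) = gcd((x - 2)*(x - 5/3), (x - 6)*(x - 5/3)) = x - 5/3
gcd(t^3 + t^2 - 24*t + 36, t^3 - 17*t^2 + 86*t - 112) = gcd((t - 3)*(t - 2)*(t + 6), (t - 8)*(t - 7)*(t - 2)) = t - 2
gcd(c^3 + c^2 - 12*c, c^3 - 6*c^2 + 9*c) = c^2 - 3*c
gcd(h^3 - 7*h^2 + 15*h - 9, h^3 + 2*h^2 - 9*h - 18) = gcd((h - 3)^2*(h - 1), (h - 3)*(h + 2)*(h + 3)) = h - 3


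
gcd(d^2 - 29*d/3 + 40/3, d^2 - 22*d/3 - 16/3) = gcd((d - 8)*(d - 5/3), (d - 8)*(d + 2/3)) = d - 8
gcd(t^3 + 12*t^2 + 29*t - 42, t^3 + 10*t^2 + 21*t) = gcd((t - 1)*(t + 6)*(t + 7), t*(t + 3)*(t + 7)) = t + 7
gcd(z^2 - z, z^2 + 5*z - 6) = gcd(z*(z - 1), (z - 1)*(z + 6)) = z - 1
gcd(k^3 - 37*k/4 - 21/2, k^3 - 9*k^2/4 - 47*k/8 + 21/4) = k^2 - 3*k/2 - 7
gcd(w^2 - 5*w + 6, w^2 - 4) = w - 2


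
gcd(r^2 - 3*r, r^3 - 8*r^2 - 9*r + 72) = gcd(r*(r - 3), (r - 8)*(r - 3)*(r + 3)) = r - 3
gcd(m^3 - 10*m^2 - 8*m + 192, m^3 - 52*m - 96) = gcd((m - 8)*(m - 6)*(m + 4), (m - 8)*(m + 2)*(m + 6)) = m - 8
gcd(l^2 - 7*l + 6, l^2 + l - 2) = l - 1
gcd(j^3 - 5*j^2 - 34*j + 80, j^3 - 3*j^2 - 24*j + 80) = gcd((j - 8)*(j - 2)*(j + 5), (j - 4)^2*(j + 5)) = j + 5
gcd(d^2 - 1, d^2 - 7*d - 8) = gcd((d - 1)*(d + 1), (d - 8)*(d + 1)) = d + 1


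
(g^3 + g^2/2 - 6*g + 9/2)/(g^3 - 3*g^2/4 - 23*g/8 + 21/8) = 4*(g + 3)/(4*g + 7)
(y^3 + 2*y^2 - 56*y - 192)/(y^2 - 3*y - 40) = (y^2 + 10*y + 24)/(y + 5)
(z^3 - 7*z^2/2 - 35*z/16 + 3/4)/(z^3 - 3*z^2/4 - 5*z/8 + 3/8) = (4*z^2 - 17*z + 4)/(2*(2*z^2 - 3*z + 1))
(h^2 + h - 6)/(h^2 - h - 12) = (h - 2)/(h - 4)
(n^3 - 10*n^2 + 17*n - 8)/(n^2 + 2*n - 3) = (n^2 - 9*n + 8)/(n + 3)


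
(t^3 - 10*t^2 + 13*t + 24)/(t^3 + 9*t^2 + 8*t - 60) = (t^3 - 10*t^2 + 13*t + 24)/(t^3 + 9*t^2 + 8*t - 60)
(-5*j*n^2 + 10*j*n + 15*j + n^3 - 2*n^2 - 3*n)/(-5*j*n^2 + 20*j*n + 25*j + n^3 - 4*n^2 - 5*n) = (n - 3)/(n - 5)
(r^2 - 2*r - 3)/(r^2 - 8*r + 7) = (r^2 - 2*r - 3)/(r^2 - 8*r + 7)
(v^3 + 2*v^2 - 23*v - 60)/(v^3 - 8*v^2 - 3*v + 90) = (v + 4)/(v - 6)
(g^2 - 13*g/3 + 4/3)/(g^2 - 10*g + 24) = (g - 1/3)/(g - 6)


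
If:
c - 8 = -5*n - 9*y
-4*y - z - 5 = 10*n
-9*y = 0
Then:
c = z/2 + 21/2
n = -z/10 - 1/2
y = 0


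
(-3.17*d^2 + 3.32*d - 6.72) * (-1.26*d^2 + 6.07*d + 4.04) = 3.9942*d^4 - 23.4251*d^3 + 15.8128*d^2 - 27.3776*d - 27.1488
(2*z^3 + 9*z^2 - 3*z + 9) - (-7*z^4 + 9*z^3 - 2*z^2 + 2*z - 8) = 7*z^4 - 7*z^3 + 11*z^2 - 5*z + 17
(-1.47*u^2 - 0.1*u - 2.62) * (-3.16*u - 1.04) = 4.6452*u^3 + 1.8448*u^2 + 8.3832*u + 2.7248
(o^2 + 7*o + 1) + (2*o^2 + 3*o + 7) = 3*o^2 + 10*o + 8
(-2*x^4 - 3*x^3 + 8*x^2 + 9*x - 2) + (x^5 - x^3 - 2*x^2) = x^5 - 2*x^4 - 4*x^3 + 6*x^2 + 9*x - 2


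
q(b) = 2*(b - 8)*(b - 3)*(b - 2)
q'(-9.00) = 1046.00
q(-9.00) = -4488.00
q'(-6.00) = 620.00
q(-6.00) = -2016.00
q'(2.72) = -5.05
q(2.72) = 2.13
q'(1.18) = 38.99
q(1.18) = -20.36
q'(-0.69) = 130.74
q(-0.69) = -172.52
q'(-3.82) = 378.19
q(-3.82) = -938.33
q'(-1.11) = 157.11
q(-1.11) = -232.89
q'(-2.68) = 274.45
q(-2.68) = -567.80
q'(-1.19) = 162.38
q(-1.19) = -245.67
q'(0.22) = 80.85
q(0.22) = -77.00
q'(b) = 2*(b - 8)*(b - 3) + 2*(b - 8)*(b - 2) + 2*(b - 3)*(b - 2)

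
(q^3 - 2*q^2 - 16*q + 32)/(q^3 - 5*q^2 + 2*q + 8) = (q + 4)/(q + 1)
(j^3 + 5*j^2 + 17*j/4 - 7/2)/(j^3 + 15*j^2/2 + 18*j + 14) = (j - 1/2)/(j + 2)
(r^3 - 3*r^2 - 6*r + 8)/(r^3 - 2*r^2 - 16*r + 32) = (r^2 + r - 2)/(r^2 + 2*r - 8)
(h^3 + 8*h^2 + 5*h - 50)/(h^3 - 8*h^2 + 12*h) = (h^2 + 10*h + 25)/(h*(h - 6))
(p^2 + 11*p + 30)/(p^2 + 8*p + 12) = (p + 5)/(p + 2)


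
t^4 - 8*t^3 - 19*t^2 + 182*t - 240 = (t - 8)*(t - 3)*(t - 2)*(t + 5)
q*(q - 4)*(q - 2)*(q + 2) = q^4 - 4*q^3 - 4*q^2 + 16*q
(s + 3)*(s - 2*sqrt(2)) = s^2 - 2*sqrt(2)*s + 3*s - 6*sqrt(2)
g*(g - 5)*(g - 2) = g^3 - 7*g^2 + 10*g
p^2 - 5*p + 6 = (p - 3)*(p - 2)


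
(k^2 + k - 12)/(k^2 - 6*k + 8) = (k^2 + k - 12)/(k^2 - 6*k + 8)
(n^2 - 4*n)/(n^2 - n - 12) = n/(n + 3)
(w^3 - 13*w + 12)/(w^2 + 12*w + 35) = (w^3 - 13*w + 12)/(w^2 + 12*w + 35)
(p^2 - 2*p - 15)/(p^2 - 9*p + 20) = (p + 3)/(p - 4)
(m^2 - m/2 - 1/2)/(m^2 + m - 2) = (m + 1/2)/(m + 2)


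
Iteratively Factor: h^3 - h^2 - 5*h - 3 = (h - 3)*(h^2 + 2*h + 1) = (h - 3)*(h + 1)*(h + 1)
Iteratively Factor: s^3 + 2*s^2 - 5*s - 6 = (s + 3)*(s^2 - s - 2) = (s - 2)*(s + 3)*(s + 1)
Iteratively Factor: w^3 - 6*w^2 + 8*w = (w)*(w^2 - 6*w + 8) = w*(w - 2)*(w - 4)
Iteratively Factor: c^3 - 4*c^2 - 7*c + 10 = (c - 1)*(c^2 - 3*c - 10) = (c - 1)*(c + 2)*(c - 5)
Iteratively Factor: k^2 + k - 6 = (k - 2)*(k + 3)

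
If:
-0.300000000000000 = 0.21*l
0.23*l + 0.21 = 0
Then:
No Solution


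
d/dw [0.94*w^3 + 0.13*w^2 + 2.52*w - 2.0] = 2.82*w^2 + 0.26*w + 2.52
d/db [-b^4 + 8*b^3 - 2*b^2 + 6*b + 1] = -4*b^3 + 24*b^2 - 4*b + 6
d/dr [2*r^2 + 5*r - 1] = 4*r + 5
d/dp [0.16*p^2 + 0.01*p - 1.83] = 0.32*p + 0.01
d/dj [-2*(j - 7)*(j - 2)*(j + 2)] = -6*j^2 + 28*j + 8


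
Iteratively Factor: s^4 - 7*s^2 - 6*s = (s - 3)*(s^3 + 3*s^2 + 2*s) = s*(s - 3)*(s^2 + 3*s + 2) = s*(s - 3)*(s + 1)*(s + 2)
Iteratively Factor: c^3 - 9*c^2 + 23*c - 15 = (c - 5)*(c^2 - 4*c + 3) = (c - 5)*(c - 3)*(c - 1)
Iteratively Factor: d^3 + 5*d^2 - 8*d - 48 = (d + 4)*(d^2 + d - 12) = (d + 4)^2*(d - 3)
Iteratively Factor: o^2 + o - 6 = (o - 2)*(o + 3)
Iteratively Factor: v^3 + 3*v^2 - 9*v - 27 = (v - 3)*(v^2 + 6*v + 9) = (v - 3)*(v + 3)*(v + 3)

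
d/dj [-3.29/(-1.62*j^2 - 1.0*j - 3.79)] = (-10.6596*j - 3.29)/(1.62*j^2 + 1.0*j + 3.79)^2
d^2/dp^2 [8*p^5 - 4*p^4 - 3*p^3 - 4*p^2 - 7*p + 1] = 160*p^3 - 48*p^2 - 18*p - 8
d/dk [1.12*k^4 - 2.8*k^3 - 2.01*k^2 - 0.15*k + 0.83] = 4.48*k^3 - 8.4*k^2 - 4.02*k - 0.15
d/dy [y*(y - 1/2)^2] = (2*y - 1)*(6*y - 1)/4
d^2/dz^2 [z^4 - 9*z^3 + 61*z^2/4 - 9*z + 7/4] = 12*z^2 - 54*z + 61/2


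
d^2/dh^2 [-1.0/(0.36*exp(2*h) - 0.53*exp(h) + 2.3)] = (-1.0*(0.72*exp(h) - 0.53)*(1.44*exp(h) - 1.06)*exp(h) + (1.44*exp(h) - 0.53)*(0.36*exp(2*h) - 0.53*exp(h) + 2.3))*exp(h)/(0.36*exp(2*h) - 0.53*exp(h) + 2.3)^3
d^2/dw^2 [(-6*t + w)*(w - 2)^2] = -12*t + 6*w - 8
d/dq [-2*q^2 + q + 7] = 1 - 4*q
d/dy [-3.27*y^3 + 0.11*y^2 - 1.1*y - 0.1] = -9.81*y^2 + 0.22*y - 1.1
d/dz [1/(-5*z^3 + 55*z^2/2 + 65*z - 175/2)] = 4*(3*z^2 - 11*z - 13)/(5*(2*z^3 - 11*z^2 - 26*z + 35)^2)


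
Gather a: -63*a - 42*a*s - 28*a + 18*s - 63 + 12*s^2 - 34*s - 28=a*(-42*s - 91) + 12*s^2 - 16*s - 91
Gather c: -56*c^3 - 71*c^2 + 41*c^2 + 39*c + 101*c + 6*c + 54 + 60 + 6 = -56*c^3 - 30*c^2 + 146*c + 120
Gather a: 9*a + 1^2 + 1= 9*a + 2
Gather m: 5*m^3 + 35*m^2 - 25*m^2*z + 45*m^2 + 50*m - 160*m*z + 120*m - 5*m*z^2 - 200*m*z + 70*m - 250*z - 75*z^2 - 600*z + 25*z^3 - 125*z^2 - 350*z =5*m^3 + m^2*(80 - 25*z) + m*(-5*z^2 - 360*z + 240) + 25*z^3 - 200*z^2 - 1200*z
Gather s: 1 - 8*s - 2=-8*s - 1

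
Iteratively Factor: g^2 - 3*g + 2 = (g - 2)*(g - 1)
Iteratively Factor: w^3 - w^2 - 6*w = (w)*(w^2 - w - 6) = w*(w - 3)*(w + 2)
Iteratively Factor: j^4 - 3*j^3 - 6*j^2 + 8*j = (j)*(j^3 - 3*j^2 - 6*j + 8) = j*(j - 4)*(j^2 + j - 2) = j*(j - 4)*(j + 2)*(j - 1)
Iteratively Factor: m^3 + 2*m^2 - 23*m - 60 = (m - 5)*(m^2 + 7*m + 12) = (m - 5)*(m + 3)*(m + 4)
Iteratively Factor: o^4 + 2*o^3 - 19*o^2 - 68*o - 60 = (o + 2)*(o^3 - 19*o - 30) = (o + 2)*(o + 3)*(o^2 - 3*o - 10) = (o - 5)*(o + 2)*(o + 3)*(o + 2)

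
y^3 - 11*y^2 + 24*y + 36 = (y - 6)^2*(y + 1)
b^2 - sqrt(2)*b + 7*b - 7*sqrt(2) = (b + 7)*(b - sqrt(2))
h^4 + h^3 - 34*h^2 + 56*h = h*(h - 4)*(h - 2)*(h + 7)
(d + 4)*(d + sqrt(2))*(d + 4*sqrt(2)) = d^3 + 4*d^2 + 5*sqrt(2)*d^2 + 8*d + 20*sqrt(2)*d + 32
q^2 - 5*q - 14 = (q - 7)*(q + 2)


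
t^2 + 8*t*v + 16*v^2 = (t + 4*v)^2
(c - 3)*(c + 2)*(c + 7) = c^3 + 6*c^2 - 13*c - 42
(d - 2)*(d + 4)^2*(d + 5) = d^4 + 11*d^3 + 30*d^2 - 32*d - 160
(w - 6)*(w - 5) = w^2 - 11*w + 30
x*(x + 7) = x^2 + 7*x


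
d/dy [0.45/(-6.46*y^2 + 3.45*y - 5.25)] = (5.814*y - 1.5525)/(6.46*y^2 - 3.45*y + 5.25)^2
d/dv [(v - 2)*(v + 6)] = 2*v + 4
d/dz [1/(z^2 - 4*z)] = 2*(2 - z)/(z^2*(z - 4)^2)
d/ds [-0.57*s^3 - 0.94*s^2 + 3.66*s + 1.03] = -1.71*s^2 - 1.88*s + 3.66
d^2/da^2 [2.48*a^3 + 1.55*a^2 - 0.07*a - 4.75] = 14.88*a + 3.1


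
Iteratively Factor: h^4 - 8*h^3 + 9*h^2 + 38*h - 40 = (h - 1)*(h^3 - 7*h^2 + 2*h + 40) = (h - 1)*(h + 2)*(h^2 - 9*h + 20) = (h - 5)*(h - 1)*(h + 2)*(h - 4)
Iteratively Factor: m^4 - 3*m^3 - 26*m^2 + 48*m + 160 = (m + 4)*(m^3 - 7*m^2 + 2*m + 40) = (m - 5)*(m + 4)*(m^2 - 2*m - 8) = (m - 5)*(m + 2)*(m + 4)*(m - 4)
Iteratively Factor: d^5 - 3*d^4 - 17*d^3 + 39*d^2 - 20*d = (d)*(d^4 - 3*d^3 - 17*d^2 + 39*d - 20) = d*(d + 4)*(d^3 - 7*d^2 + 11*d - 5) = d*(d - 5)*(d + 4)*(d^2 - 2*d + 1) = d*(d - 5)*(d - 1)*(d + 4)*(d - 1)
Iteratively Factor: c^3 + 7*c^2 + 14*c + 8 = (c + 4)*(c^2 + 3*c + 2) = (c + 1)*(c + 4)*(c + 2)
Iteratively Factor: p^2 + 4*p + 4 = (p + 2)*(p + 2)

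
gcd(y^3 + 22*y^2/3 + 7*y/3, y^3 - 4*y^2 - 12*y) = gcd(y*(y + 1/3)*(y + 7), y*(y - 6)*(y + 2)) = y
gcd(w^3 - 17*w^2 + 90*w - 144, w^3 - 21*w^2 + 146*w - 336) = w^2 - 14*w + 48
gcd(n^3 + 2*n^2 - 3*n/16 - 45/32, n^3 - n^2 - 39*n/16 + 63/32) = n^2 + 3*n/4 - 9/8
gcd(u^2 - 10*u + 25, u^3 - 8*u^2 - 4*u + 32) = 1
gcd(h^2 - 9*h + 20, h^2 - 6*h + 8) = h - 4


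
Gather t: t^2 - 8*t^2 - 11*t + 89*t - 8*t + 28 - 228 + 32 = -7*t^2 + 70*t - 168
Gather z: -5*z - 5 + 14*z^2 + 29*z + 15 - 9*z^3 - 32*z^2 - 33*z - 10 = -9*z^3 - 18*z^2 - 9*z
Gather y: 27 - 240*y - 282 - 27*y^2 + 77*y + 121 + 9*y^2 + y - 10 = -18*y^2 - 162*y - 144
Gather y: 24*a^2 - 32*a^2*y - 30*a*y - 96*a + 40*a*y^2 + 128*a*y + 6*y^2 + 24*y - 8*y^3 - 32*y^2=24*a^2 - 96*a - 8*y^3 + y^2*(40*a - 26) + y*(-32*a^2 + 98*a + 24)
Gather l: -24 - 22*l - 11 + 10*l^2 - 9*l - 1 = 10*l^2 - 31*l - 36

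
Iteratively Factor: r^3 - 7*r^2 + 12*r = (r)*(r^2 - 7*r + 12) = r*(r - 3)*(r - 4)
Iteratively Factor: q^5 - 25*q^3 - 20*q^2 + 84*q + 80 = (q + 4)*(q^4 - 4*q^3 - 9*q^2 + 16*q + 20) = (q + 2)*(q + 4)*(q^3 - 6*q^2 + 3*q + 10) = (q - 5)*(q + 2)*(q + 4)*(q^2 - q - 2) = (q - 5)*(q + 1)*(q + 2)*(q + 4)*(q - 2)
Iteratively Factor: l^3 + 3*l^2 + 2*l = (l + 1)*(l^2 + 2*l) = l*(l + 1)*(l + 2)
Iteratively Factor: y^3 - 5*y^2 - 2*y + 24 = (y - 4)*(y^2 - y - 6) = (y - 4)*(y - 3)*(y + 2)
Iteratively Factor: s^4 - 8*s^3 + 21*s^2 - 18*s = (s - 2)*(s^3 - 6*s^2 + 9*s) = s*(s - 2)*(s^2 - 6*s + 9) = s*(s - 3)*(s - 2)*(s - 3)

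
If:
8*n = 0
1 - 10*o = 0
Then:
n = 0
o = 1/10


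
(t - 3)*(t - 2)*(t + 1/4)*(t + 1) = t^4 - 15*t^3/4 + 25*t/4 + 3/2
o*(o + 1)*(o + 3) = o^3 + 4*o^2 + 3*o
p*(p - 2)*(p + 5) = p^3 + 3*p^2 - 10*p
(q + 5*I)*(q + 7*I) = q^2 + 12*I*q - 35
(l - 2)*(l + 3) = l^2 + l - 6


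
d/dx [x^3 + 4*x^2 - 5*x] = 3*x^2 + 8*x - 5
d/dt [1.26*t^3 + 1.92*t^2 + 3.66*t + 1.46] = 3.78*t^2 + 3.84*t + 3.66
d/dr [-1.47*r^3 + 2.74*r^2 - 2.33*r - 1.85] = -4.41*r^2 + 5.48*r - 2.33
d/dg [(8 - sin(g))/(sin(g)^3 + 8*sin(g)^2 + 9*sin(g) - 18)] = 2*(sin(g)^3 - 8*sin(g)^2 - 64*sin(g) - 27)*cos(g)/(sin(g)^3 + 8*sin(g)^2 + 9*sin(g) - 18)^2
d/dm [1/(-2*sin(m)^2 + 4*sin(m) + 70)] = (sin(m) - 1)*cos(m)/((sin(m) - 7)^2*(sin(m) + 5)^2)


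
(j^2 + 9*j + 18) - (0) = j^2 + 9*j + 18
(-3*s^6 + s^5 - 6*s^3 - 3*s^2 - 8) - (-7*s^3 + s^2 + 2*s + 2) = -3*s^6 + s^5 + s^3 - 4*s^2 - 2*s - 10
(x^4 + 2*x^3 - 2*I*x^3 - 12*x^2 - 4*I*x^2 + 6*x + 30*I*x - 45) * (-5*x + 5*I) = -5*x^5 - 10*x^4 + 15*I*x^4 + 70*x^3 + 30*I*x^3 - 10*x^2 - 210*I*x^2 + 75*x + 30*I*x - 225*I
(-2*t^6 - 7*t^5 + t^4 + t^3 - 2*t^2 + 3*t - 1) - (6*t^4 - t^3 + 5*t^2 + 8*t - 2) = -2*t^6 - 7*t^5 - 5*t^4 + 2*t^3 - 7*t^2 - 5*t + 1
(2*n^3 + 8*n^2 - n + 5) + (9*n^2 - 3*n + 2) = 2*n^3 + 17*n^2 - 4*n + 7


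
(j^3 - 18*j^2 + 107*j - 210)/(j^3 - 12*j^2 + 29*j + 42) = (j - 5)/(j + 1)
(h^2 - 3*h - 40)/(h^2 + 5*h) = (h - 8)/h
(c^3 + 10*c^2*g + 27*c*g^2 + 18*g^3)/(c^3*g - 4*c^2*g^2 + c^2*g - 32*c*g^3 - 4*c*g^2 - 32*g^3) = (c^3 + 10*c^2*g + 27*c*g^2 + 18*g^3)/(g*(c^3 - 4*c^2*g + c^2 - 32*c*g^2 - 4*c*g - 32*g^2))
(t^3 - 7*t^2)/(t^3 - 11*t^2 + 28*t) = t/(t - 4)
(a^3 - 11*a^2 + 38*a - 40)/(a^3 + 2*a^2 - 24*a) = (a^2 - 7*a + 10)/(a*(a + 6))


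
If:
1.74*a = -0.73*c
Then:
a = -0.419540229885057*c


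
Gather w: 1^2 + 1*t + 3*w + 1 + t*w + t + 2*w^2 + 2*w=2*t + 2*w^2 + w*(t + 5) + 2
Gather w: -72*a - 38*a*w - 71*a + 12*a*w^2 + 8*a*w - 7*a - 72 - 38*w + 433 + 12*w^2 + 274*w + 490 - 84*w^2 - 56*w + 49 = -150*a + w^2*(12*a - 72) + w*(180 - 30*a) + 900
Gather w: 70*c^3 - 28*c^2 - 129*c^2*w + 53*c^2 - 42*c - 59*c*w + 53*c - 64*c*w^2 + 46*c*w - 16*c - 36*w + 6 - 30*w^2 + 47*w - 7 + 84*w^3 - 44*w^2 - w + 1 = 70*c^3 + 25*c^2 - 5*c + 84*w^3 + w^2*(-64*c - 74) + w*(-129*c^2 - 13*c + 10)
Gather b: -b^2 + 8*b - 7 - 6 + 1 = -b^2 + 8*b - 12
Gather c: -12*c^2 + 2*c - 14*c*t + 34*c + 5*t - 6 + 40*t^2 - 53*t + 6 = -12*c^2 + c*(36 - 14*t) + 40*t^2 - 48*t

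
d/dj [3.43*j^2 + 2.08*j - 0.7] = 6.86*j + 2.08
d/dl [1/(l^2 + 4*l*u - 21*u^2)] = 2*(-l - 2*u)/(l^2 + 4*l*u - 21*u^2)^2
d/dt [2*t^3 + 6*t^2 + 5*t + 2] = 6*t^2 + 12*t + 5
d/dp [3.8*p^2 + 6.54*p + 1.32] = 7.6*p + 6.54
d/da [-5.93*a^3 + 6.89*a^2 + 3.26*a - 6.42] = -17.79*a^2 + 13.78*a + 3.26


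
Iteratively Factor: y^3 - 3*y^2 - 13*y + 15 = (y - 1)*(y^2 - 2*y - 15) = (y - 1)*(y + 3)*(y - 5)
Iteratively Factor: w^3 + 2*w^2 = (w)*(w^2 + 2*w) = w*(w + 2)*(w)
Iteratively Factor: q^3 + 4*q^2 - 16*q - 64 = (q + 4)*(q^2 - 16) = (q + 4)^2*(q - 4)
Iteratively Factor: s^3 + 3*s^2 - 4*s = (s + 4)*(s^2 - s) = s*(s + 4)*(s - 1)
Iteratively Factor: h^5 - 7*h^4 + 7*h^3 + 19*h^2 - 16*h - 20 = (h - 5)*(h^4 - 2*h^3 - 3*h^2 + 4*h + 4) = (h - 5)*(h - 2)*(h^3 - 3*h - 2) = (h - 5)*(h - 2)^2*(h^2 + 2*h + 1) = (h - 5)*(h - 2)^2*(h + 1)*(h + 1)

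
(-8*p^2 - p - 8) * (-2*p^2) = 16*p^4 + 2*p^3 + 16*p^2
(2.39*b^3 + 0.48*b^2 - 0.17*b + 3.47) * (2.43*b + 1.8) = 5.8077*b^4 + 5.4684*b^3 + 0.4509*b^2 + 8.1261*b + 6.246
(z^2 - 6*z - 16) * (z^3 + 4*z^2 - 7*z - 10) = z^5 - 2*z^4 - 47*z^3 - 32*z^2 + 172*z + 160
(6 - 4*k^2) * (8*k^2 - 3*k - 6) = -32*k^4 + 12*k^3 + 72*k^2 - 18*k - 36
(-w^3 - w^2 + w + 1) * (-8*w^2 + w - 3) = 8*w^5 + 7*w^4 - 6*w^3 - 4*w^2 - 2*w - 3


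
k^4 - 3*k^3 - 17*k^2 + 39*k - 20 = (k - 5)*(k - 1)^2*(k + 4)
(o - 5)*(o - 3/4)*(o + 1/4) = o^3 - 11*o^2/2 + 37*o/16 + 15/16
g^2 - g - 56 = (g - 8)*(g + 7)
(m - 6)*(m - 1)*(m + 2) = m^3 - 5*m^2 - 8*m + 12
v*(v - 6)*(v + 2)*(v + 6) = v^4 + 2*v^3 - 36*v^2 - 72*v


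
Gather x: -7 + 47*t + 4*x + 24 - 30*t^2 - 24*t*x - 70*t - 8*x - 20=-30*t^2 - 23*t + x*(-24*t - 4) - 3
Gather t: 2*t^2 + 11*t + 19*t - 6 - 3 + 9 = 2*t^2 + 30*t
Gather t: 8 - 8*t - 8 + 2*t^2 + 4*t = 2*t^2 - 4*t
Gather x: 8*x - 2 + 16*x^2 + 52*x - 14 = 16*x^2 + 60*x - 16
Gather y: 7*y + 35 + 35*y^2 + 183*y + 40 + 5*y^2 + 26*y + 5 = 40*y^2 + 216*y + 80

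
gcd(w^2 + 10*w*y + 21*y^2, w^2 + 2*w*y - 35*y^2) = w + 7*y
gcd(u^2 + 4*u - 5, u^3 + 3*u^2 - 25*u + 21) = u - 1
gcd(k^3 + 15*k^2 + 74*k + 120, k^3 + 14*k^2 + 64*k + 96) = k^2 + 10*k + 24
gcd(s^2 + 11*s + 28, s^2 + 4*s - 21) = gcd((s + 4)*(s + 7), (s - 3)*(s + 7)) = s + 7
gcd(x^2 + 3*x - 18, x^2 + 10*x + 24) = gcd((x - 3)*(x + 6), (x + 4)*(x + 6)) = x + 6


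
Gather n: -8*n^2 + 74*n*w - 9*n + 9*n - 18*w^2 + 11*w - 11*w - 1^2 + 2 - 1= -8*n^2 + 74*n*w - 18*w^2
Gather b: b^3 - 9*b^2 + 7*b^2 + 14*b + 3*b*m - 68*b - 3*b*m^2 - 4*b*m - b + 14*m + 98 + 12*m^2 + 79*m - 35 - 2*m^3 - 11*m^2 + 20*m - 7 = b^3 - 2*b^2 + b*(-3*m^2 - m - 55) - 2*m^3 + m^2 + 113*m + 56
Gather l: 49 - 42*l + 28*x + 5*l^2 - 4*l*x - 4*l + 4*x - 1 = 5*l^2 + l*(-4*x - 46) + 32*x + 48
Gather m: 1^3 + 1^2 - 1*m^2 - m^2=2 - 2*m^2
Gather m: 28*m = 28*m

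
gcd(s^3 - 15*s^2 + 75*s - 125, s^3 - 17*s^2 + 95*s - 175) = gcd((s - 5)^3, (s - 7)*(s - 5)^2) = s^2 - 10*s + 25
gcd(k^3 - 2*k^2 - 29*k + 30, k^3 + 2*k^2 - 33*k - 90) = k^2 - k - 30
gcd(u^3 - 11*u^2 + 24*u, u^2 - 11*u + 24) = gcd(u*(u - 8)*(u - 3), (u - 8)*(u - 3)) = u^2 - 11*u + 24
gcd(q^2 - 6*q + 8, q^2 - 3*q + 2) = q - 2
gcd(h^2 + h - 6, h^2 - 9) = h + 3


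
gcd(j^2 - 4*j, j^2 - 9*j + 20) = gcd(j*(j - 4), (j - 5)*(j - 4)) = j - 4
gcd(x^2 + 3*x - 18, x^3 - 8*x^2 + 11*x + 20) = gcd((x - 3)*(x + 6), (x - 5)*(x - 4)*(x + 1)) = 1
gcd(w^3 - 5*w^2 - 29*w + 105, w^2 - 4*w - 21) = w - 7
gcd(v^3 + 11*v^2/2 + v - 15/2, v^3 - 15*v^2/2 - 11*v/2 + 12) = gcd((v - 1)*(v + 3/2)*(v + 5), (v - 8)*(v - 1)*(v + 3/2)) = v^2 + v/2 - 3/2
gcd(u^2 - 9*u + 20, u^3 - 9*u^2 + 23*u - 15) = u - 5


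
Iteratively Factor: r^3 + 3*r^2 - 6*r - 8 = (r - 2)*(r^2 + 5*r + 4) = (r - 2)*(r + 1)*(r + 4)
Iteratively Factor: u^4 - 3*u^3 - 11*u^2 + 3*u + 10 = (u + 2)*(u^3 - 5*u^2 - u + 5) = (u + 1)*(u + 2)*(u^2 - 6*u + 5) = (u - 1)*(u + 1)*(u + 2)*(u - 5)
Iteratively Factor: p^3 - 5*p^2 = (p)*(p^2 - 5*p) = p*(p - 5)*(p)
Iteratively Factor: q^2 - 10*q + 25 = (q - 5)*(q - 5)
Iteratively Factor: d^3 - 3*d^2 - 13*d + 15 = (d - 5)*(d^2 + 2*d - 3) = (d - 5)*(d + 3)*(d - 1)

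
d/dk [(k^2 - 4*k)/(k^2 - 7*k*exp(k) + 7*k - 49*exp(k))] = (k*(k - 4)*(7*k*exp(k) - 2*k + 56*exp(k) - 7) + 2*(k - 2)*(k^2 - 7*k*exp(k) + 7*k - 49*exp(k)))/(k^2 - 7*k*exp(k) + 7*k - 49*exp(k))^2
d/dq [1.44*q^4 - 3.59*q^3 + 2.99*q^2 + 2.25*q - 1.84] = 5.76*q^3 - 10.77*q^2 + 5.98*q + 2.25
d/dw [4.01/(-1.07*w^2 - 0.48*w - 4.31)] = (8.5814*w + 1.9248)/(1.07*w^2 + 0.48*w + 4.31)^2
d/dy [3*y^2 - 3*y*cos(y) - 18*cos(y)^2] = 3*y*sin(y) + 6*y + 18*sin(2*y) - 3*cos(y)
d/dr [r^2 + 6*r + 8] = 2*r + 6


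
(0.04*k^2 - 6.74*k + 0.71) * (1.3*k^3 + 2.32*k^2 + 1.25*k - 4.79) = 0.052*k^5 - 8.6692*k^4 - 14.6638*k^3 - 6.9694*k^2 + 33.1721*k - 3.4009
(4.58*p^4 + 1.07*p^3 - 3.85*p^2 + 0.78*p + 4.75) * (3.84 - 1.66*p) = -7.6028*p^5 + 15.811*p^4 + 10.4998*p^3 - 16.0788*p^2 - 4.8898*p + 18.24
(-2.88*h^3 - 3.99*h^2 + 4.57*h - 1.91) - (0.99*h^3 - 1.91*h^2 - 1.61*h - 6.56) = -3.87*h^3 - 2.08*h^2 + 6.18*h + 4.65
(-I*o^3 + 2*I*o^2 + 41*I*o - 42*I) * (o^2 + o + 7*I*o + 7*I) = -I*o^5 + 7*o^4 + I*o^4 - 7*o^3 + 43*I*o^3 - 301*o^2 - I*o^2 + 7*o - 42*I*o + 294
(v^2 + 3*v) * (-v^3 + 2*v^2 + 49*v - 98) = -v^5 - v^4 + 55*v^3 + 49*v^2 - 294*v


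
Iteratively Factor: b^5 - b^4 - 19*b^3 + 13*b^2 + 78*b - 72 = (b - 4)*(b^4 + 3*b^3 - 7*b^2 - 15*b + 18) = (b - 4)*(b + 3)*(b^3 - 7*b + 6) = (b - 4)*(b - 1)*(b + 3)*(b^2 + b - 6) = (b - 4)*(b - 2)*(b - 1)*(b + 3)*(b + 3)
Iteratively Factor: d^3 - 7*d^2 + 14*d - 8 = (d - 2)*(d^2 - 5*d + 4) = (d - 4)*(d - 2)*(d - 1)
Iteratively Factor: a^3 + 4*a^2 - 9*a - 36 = (a - 3)*(a^2 + 7*a + 12) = (a - 3)*(a + 3)*(a + 4)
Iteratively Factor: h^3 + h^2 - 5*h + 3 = (h - 1)*(h^2 + 2*h - 3) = (h - 1)*(h + 3)*(h - 1)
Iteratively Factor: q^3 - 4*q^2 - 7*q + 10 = (q - 1)*(q^2 - 3*q - 10) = (q - 1)*(q + 2)*(q - 5)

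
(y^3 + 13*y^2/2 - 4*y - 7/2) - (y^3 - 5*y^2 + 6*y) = 23*y^2/2 - 10*y - 7/2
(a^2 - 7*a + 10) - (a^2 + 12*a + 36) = -19*a - 26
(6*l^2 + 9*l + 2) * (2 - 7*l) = -42*l^3 - 51*l^2 + 4*l + 4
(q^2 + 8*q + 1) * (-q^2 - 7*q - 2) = -q^4 - 15*q^3 - 59*q^2 - 23*q - 2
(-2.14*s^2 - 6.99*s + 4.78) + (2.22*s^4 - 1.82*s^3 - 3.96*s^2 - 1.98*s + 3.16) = 2.22*s^4 - 1.82*s^3 - 6.1*s^2 - 8.97*s + 7.94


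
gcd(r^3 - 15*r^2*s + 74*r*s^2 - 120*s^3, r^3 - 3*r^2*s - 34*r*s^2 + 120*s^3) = r^2 - 9*r*s + 20*s^2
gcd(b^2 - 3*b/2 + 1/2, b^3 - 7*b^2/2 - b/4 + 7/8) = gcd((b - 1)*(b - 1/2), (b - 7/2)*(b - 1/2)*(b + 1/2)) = b - 1/2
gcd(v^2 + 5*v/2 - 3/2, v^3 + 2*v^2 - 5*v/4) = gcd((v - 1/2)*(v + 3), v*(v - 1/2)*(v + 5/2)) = v - 1/2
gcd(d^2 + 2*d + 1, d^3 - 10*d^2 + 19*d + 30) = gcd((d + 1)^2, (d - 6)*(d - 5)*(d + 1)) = d + 1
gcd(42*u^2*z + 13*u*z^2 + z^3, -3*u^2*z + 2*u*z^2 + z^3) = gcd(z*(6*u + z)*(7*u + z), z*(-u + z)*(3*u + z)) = z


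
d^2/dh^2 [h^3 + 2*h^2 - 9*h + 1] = 6*h + 4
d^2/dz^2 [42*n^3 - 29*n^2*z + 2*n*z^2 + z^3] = 4*n + 6*z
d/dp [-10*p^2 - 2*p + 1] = -20*p - 2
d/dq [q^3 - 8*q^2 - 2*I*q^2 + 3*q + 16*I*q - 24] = 3*q^2 - 16*q - 4*I*q + 3 + 16*I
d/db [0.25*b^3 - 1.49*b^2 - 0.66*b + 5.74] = 0.75*b^2 - 2.98*b - 0.66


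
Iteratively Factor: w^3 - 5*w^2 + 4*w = (w - 4)*(w^2 - w) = w*(w - 4)*(w - 1)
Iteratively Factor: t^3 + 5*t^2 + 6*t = (t + 2)*(t^2 + 3*t) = (t + 2)*(t + 3)*(t)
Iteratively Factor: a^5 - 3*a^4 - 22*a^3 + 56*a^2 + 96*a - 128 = (a - 4)*(a^4 + a^3 - 18*a^2 - 16*a + 32) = (a - 4)*(a + 4)*(a^3 - 3*a^2 - 6*a + 8) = (a - 4)*(a + 2)*(a + 4)*(a^2 - 5*a + 4) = (a - 4)*(a - 1)*(a + 2)*(a + 4)*(a - 4)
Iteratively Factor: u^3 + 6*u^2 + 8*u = (u + 4)*(u^2 + 2*u) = u*(u + 4)*(u + 2)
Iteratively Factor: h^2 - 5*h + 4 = (h - 4)*(h - 1)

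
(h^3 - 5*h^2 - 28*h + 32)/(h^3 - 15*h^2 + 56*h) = (h^2 + 3*h - 4)/(h*(h - 7))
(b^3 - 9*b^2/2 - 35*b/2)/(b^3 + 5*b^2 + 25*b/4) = 2*(b - 7)/(2*b + 5)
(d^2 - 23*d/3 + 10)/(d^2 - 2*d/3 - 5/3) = (d - 6)/(d + 1)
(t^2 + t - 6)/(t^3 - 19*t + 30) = (t + 3)/(t^2 + 2*t - 15)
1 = 1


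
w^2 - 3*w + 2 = (w - 2)*(w - 1)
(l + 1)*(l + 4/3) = l^2 + 7*l/3 + 4/3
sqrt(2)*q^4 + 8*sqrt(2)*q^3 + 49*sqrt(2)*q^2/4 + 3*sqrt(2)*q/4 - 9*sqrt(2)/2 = (q - 1/2)*(q + 3/2)*(q + 6)*(sqrt(2)*q + sqrt(2))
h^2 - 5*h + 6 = (h - 3)*(h - 2)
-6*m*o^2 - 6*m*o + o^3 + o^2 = o*(-6*m + o)*(o + 1)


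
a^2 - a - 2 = (a - 2)*(a + 1)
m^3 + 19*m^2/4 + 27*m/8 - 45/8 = (m - 3/4)*(m + 5/2)*(m + 3)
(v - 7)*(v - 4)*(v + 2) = v^3 - 9*v^2 + 6*v + 56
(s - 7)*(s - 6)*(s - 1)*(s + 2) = s^4 - 12*s^3 + 27*s^2 + 68*s - 84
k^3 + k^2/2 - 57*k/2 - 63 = (k - 6)*(k + 3)*(k + 7/2)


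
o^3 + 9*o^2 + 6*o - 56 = (o - 2)*(o + 4)*(o + 7)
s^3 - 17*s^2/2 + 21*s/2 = s*(s - 7)*(s - 3/2)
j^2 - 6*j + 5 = (j - 5)*(j - 1)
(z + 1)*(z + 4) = z^2 + 5*z + 4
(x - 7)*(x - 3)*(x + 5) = x^3 - 5*x^2 - 29*x + 105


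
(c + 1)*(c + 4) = c^2 + 5*c + 4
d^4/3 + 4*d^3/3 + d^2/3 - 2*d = d*(d/3 + 1)*(d - 1)*(d + 2)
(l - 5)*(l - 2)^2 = l^3 - 9*l^2 + 24*l - 20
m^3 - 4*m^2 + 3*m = m*(m - 3)*(m - 1)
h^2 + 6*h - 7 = (h - 1)*(h + 7)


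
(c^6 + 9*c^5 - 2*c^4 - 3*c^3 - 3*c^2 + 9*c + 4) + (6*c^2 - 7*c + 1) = c^6 + 9*c^5 - 2*c^4 - 3*c^3 + 3*c^2 + 2*c + 5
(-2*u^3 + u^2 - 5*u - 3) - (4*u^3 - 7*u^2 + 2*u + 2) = -6*u^3 + 8*u^2 - 7*u - 5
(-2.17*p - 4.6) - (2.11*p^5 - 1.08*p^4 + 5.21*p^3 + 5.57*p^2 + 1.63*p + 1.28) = -2.11*p^5 + 1.08*p^4 - 5.21*p^3 - 5.57*p^2 - 3.8*p - 5.88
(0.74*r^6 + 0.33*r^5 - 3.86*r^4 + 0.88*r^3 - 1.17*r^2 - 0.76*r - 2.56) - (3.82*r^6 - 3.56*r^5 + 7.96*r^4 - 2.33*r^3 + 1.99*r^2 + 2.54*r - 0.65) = -3.08*r^6 + 3.89*r^5 - 11.82*r^4 + 3.21*r^3 - 3.16*r^2 - 3.3*r - 1.91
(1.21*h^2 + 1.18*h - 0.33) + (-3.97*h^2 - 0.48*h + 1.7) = -2.76*h^2 + 0.7*h + 1.37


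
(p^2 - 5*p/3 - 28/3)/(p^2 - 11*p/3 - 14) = (p - 4)/(p - 6)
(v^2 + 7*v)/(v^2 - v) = (v + 7)/(v - 1)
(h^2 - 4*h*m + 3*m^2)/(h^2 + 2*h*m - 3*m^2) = (h - 3*m)/(h + 3*m)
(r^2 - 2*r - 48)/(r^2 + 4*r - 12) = (r - 8)/(r - 2)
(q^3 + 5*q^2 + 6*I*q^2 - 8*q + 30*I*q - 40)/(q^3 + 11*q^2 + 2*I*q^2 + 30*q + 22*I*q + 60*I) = (q + 4*I)/(q + 6)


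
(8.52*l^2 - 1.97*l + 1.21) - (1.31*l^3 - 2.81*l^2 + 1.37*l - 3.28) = -1.31*l^3 + 11.33*l^2 - 3.34*l + 4.49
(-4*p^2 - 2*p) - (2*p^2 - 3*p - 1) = -6*p^2 + p + 1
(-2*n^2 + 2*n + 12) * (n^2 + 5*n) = -2*n^4 - 8*n^3 + 22*n^2 + 60*n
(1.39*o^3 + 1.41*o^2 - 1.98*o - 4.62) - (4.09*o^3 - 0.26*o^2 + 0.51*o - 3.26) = -2.7*o^3 + 1.67*o^2 - 2.49*o - 1.36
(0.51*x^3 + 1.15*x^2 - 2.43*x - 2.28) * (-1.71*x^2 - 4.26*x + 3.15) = -0.8721*x^5 - 4.1391*x^4 + 0.862800000000002*x^3 + 17.8731*x^2 + 2.0583*x - 7.182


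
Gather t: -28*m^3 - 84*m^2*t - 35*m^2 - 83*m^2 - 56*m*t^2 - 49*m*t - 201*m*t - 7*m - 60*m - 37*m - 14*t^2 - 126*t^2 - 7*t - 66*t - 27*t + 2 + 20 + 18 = -28*m^3 - 118*m^2 - 104*m + t^2*(-56*m - 140) + t*(-84*m^2 - 250*m - 100) + 40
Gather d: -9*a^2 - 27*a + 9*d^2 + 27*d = -9*a^2 - 27*a + 9*d^2 + 27*d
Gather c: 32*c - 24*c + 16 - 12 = 8*c + 4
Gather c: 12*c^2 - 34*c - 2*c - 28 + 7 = 12*c^2 - 36*c - 21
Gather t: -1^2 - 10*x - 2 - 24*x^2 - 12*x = -24*x^2 - 22*x - 3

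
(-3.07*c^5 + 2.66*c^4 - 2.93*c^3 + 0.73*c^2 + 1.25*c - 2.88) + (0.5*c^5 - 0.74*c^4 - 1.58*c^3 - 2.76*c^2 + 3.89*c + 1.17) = -2.57*c^5 + 1.92*c^4 - 4.51*c^3 - 2.03*c^2 + 5.14*c - 1.71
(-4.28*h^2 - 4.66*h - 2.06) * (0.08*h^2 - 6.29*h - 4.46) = -0.3424*h^4 + 26.5484*h^3 + 48.2354*h^2 + 33.741*h + 9.1876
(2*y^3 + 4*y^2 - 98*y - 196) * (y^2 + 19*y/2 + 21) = 2*y^5 + 23*y^4 - 18*y^3 - 1043*y^2 - 3920*y - 4116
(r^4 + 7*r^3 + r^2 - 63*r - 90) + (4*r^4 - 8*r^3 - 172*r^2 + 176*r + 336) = 5*r^4 - r^3 - 171*r^2 + 113*r + 246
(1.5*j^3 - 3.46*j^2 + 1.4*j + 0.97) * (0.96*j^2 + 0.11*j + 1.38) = 1.44*j^5 - 3.1566*j^4 + 3.0334*j^3 - 3.6896*j^2 + 2.0387*j + 1.3386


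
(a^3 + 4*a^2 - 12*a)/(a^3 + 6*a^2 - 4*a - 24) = a/(a + 2)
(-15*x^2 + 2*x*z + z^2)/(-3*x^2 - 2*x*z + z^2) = (5*x + z)/(x + z)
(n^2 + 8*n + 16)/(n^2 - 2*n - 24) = (n + 4)/(n - 6)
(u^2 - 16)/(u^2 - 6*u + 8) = (u + 4)/(u - 2)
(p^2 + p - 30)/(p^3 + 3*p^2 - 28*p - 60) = 1/(p + 2)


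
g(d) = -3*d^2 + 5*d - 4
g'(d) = 5 - 6*d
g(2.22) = -7.69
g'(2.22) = -8.32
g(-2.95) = -44.86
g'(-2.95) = 22.70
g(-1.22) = -14.57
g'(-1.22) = 12.32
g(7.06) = -118.23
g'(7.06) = -37.36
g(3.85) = -29.22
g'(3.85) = -18.10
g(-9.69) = -334.14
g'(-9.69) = 63.14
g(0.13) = -3.40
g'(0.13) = 4.22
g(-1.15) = -13.72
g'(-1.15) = 11.90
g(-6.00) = -142.00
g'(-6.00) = 41.00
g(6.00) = -82.00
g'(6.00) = -31.00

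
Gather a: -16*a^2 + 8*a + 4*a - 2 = -16*a^2 + 12*a - 2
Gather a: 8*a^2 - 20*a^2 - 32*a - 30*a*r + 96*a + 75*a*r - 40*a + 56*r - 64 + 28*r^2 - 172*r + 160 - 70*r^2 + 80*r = -12*a^2 + a*(45*r + 24) - 42*r^2 - 36*r + 96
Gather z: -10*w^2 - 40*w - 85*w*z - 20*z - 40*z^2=-10*w^2 - 40*w - 40*z^2 + z*(-85*w - 20)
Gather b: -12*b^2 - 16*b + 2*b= -12*b^2 - 14*b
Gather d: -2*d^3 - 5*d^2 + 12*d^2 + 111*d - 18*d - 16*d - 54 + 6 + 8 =-2*d^3 + 7*d^2 + 77*d - 40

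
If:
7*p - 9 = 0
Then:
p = 9/7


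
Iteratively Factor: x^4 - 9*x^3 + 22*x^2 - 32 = (x - 4)*(x^3 - 5*x^2 + 2*x + 8) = (x - 4)*(x - 2)*(x^2 - 3*x - 4) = (x - 4)*(x - 2)*(x + 1)*(x - 4)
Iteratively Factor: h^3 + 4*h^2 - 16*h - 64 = (h + 4)*(h^2 - 16) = (h - 4)*(h + 4)*(h + 4)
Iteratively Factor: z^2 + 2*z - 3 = (z + 3)*(z - 1)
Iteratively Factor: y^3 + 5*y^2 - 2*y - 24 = (y + 4)*(y^2 + y - 6) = (y - 2)*(y + 4)*(y + 3)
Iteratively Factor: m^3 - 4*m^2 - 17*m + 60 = (m - 5)*(m^2 + m - 12) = (m - 5)*(m - 3)*(m + 4)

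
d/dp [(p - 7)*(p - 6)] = 2*p - 13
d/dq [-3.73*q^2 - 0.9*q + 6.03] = -7.46*q - 0.9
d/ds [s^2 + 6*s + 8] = 2*s + 6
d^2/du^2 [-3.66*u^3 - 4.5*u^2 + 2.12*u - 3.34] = -21.96*u - 9.0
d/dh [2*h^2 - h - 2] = 4*h - 1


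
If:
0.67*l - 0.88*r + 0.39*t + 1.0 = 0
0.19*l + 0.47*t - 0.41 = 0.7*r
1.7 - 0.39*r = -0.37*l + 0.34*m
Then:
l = 0.465871438038436*t - 3.51491053677932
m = 2.94114723424161 - 0.408236853389467*t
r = 0.797879390324718*t - 1.53976143141153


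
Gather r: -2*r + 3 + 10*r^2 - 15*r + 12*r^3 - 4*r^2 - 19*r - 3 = 12*r^3 + 6*r^2 - 36*r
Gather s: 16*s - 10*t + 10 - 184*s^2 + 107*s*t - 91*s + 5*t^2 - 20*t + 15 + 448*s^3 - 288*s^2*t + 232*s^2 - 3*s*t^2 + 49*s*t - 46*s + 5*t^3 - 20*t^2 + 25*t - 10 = 448*s^3 + s^2*(48 - 288*t) + s*(-3*t^2 + 156*t - 121) + 5*t^3 - 15*t^2 - 5*t + 15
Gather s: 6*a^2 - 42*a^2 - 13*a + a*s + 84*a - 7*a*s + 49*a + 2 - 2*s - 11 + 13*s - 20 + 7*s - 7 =-36*a^2 + 120*a + s*(18 - 6*a) - 36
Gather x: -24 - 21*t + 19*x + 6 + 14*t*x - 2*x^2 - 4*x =-21*t - 2*x^2 + x*(14*t + 15) - 18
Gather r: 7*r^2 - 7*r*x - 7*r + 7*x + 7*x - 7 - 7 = 7*r^2 + r*(-7*x - 7) + 14*x - 14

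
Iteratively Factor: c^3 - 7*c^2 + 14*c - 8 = (c - 4)*(c^2 - 3*c + 2) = (c - 4)*(c - 2)*(c - 1)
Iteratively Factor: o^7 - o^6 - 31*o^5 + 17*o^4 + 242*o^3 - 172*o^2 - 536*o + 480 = (o + 4)*(o^6 - 5*o^5 - 11*o^4 + 61*o^3 - 2*o^2 - 164*o + 120) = (o - 2)*(o + 4)*(o^5 - 3*o^4 - 17*o^3 + 27*o^2 + 52*o - 60) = (o - 5)*(o - 2)*(o + 4)*(o^4 + 2*o^3 - 7*o^2 - 8*o + 12) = (o - 5)*(o - 2)^2*(o + 4)*(o^3 + 4*o^2 + o - 6) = (o - 5)*(o - 2)^2*(o + 2)*(o + 4)*(o^2 + 2*o - 3) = (o - 5)*(o - 2)^2*(o + 2)*(o + 3)*(o + 4)*(o - 1)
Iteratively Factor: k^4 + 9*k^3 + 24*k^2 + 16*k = (k + 4)*(k^3 + 5*k^2 + 4*k) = (k + 1)*(k + 4)*(k^2 + 4*k) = k*(k + 1)*(k + 4)*(k + 4)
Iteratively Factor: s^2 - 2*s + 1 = (s - 1)*(s - 1)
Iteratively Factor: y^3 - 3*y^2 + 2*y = (y - 2)*(y^2 - y) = y*(y - 2)*(y - 1)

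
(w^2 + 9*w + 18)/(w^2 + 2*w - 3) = (w + 6)/(w - 1)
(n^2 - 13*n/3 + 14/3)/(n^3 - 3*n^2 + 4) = (n - 7/3)/(n^2 - n - 2)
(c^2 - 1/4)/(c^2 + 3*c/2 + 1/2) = (c - 1/2)/(c + 1)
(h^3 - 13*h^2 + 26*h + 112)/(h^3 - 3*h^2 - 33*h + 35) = (h^2 - 6*h - 16)/(h^2 + 4*h - 5)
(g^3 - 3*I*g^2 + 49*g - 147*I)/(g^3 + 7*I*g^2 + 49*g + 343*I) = (g - 3*I)/(g + 7*I)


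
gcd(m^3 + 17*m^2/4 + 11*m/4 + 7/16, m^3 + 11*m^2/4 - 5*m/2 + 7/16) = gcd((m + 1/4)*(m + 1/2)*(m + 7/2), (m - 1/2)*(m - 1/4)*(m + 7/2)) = m + 7/2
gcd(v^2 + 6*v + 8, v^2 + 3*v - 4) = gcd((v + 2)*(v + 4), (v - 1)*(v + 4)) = v + 4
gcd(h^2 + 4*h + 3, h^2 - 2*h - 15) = h + 3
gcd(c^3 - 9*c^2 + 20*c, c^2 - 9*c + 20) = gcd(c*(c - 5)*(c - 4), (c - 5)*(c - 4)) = c^2 - 9*c + 20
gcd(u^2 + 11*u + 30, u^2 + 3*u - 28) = 1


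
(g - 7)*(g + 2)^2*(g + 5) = g^4 + 2*g^3 - 39*g^2 - 148*g - 140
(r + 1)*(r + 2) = r^2 + 3*r + 2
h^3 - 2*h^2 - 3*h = h*(h - 3)*(h + 1)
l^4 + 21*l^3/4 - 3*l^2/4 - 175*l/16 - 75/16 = (l - 3/2)*(l + 1/2)*(l + 5/4)*(l + 5)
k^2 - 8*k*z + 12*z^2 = (k - 6*z)*(k - 2*z)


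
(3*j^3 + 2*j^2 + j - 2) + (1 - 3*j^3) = 2*j^2 + j - 1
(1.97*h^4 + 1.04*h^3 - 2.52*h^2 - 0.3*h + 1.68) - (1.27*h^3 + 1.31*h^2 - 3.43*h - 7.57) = 1.97*h^4 - 0.23*h^3 - 3.83*h^2 + 3.13*h + 9.25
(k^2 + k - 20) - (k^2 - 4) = k - 16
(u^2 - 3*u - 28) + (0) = u^2 - 3*u - 28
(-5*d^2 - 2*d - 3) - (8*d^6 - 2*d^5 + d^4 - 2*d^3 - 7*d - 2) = -8*d^6 + 2*d^5 - d^4 + 2*d^3 - 5*d^2 + 5*d - 1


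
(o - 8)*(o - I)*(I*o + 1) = I*o^3 + 2*o^2 - 8*I*o^2 - 16*o - I*o + 8*I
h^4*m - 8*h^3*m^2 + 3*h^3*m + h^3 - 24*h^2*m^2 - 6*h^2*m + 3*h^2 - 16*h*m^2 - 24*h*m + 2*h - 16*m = (h + 1)*(h + 2)*(h - 8*m)*(h*m + 1)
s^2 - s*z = s*(s - z)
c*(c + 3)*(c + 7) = c^3 + 10*c^2 + 21*c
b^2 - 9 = (b - 3)*(b + 3)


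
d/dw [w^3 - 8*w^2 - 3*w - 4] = 3*w^2 - 16*w - 3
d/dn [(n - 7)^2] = 2*n - 14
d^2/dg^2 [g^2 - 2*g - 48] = 2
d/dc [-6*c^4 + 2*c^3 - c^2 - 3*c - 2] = -24*c^3 + 6*c^2 - 2*c - 3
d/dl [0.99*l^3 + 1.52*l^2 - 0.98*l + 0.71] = 2.97*l^2 + 3.04*l - 0.98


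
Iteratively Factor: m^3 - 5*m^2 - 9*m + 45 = (m - 3)*(m^2 - 2*m - 15) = (m - 5)*(m - 3)*(m + 3)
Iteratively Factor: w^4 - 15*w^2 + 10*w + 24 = (w + 4)*(w^3 - 4*w^2 + w + 6) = (w - 3)*(w + 4)*(w^2 - w - 2) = (w - 3)*(w + 1)*(w + 4)*(w - 2)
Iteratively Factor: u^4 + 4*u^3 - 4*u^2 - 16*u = (u)*(u^3 + 4*u^2 - 4*u - 16) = u*(u - 2)*(u^2 + 6*u + 8) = u*(u - 2)*(u + 2)*(u + 4)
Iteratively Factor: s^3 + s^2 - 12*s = (s)*(s^2 + s - 12) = s*(s - 3)*(s + 4)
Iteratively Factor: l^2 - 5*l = (l - 5)*(l)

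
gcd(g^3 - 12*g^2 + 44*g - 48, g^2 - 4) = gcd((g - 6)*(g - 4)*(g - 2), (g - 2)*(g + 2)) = g - 2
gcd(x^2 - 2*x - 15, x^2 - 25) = x - 5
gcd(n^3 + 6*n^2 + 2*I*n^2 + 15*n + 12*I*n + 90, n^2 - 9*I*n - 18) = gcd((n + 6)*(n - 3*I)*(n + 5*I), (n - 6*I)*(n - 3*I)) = n - 3*I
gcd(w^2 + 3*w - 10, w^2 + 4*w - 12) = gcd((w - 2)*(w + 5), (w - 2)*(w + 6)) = w - 2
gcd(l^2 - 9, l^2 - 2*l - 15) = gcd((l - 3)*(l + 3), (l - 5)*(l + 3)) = l + 3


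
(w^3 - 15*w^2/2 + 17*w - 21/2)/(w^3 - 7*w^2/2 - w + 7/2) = (w - 3)/(w + 1)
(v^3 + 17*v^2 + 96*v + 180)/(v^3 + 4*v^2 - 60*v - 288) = (v + 5)/(v - 8)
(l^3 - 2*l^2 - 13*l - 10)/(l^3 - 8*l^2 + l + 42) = (l^2 - 4*l - 5)/(l^2 - 10*l + 21)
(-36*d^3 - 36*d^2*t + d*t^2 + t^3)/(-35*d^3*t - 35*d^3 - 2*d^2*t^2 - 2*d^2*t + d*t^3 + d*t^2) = (36*d^3 + 36*d^2*t - d*t^2 - t^3)/(d*(35*d^2*t + 35*d^2 + 2*d*t^2 + 2*d*t - t^3 - t^2))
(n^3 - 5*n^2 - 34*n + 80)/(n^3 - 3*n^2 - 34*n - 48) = (n^2 + 3*n - 10)/(n^2 + 5*n + 6)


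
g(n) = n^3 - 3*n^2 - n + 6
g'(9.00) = 188.00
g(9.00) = 483.00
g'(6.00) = 71.00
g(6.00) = 108.00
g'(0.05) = -1.29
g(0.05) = 5.94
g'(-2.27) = 28.08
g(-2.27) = -18.89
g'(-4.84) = 98.32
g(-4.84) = -172.82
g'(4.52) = 33.17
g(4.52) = 32.53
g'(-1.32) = 12.15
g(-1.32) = -0.21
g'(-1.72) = 18.20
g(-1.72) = -6.24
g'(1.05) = -3.99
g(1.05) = 2.80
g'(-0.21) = 0.39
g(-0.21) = 6.07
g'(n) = 3*n^2 - 6*n - 1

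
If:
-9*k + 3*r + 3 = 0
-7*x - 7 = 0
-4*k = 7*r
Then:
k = 7/25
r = -4/25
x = -1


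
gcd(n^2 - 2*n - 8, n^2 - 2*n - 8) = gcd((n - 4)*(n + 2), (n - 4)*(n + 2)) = n^2 - 2*n - 8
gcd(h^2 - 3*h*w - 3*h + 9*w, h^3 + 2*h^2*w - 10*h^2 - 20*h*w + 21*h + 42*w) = h - 3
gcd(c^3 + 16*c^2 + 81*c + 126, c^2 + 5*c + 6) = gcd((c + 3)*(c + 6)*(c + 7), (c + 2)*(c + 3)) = c + 3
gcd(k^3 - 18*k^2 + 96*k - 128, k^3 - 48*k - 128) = k - 8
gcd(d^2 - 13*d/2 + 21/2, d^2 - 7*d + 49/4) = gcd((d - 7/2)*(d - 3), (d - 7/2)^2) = d - 7/2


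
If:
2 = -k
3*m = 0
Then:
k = -2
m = 0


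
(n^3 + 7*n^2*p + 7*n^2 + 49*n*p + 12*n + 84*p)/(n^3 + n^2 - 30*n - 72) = (n + 7*p)/(n - 6)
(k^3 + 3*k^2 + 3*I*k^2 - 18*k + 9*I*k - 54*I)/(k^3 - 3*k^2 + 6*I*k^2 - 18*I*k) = (k^2 + 3*k*(2 + I) + 18*I)/(k*(k + 6*I))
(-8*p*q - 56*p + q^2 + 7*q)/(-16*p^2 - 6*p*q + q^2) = (q + 7)/(2*p + q)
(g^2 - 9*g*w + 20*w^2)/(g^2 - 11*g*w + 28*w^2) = (-g + 5*w)/(-g + 7*w)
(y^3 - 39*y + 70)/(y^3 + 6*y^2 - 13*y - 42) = (y^2 - 7*y + 10)/(y^2 - y - 6)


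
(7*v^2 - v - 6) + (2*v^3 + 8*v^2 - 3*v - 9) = 2*v^3 + 15*v^2 - 4*v - 15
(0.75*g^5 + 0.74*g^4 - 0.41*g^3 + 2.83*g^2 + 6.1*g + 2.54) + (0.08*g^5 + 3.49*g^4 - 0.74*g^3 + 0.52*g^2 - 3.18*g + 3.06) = 0.83*g^5 + 4.23*g^4 - 1.15*g^3 + 3.35*g^2 + 2.92*g + 5.6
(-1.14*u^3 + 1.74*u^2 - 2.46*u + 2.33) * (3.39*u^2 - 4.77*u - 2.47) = -3.8646*u^5 + 11.3364*u^4 - 13.8234*u^3 + 15.3351*u^2 - 5.0379*u - 5.7551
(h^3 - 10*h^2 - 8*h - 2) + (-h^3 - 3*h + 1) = -10*h^2 - 11*h - 1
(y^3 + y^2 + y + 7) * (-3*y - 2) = -3*y^4 - 5*y^3 - 5*y^2 - 23*y - 14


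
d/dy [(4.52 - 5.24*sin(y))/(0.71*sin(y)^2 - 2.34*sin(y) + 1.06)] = (3.7204*sin(y)^2 - 6.4184*sin(y) + 5.0224)*cos(y)/(0.5041*sin(y)^4 - 3.3228*sin(y)^3 + 6.9808*sin(y)^2 - 4.9608*sin(y) + 1.1236)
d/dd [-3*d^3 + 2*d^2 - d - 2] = -9*d^2 + 4*d - 1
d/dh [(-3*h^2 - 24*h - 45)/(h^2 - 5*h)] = 3*(13*h^2 + 30*h - 75)/(h^2*(h^2 - 10*h + 25))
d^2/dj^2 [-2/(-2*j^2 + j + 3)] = 4*(4*j^2 - 2*j - (4*j - 1)^2 - 6)/(-2*j^2 + j + 3)^3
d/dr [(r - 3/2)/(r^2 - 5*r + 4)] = (-r^2 + 3*r - 7/2)/(r^4 - 10*r^3 + 33*r^2 - 40*r + 16)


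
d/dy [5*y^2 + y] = 10*y + 1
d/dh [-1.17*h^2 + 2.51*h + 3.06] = 2.51 - 2.34*h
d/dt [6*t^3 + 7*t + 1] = 18*t^2 + 7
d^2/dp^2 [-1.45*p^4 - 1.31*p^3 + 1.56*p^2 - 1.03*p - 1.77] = -17.4*p^2 - 7.86*p + 3.12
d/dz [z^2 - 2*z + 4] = 2*z - 2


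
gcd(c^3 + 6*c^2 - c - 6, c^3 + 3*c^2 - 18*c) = c + 6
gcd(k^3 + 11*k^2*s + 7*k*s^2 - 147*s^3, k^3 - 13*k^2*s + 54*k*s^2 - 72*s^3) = -k + 3*s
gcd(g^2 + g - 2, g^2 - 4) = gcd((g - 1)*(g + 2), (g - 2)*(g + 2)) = g + 2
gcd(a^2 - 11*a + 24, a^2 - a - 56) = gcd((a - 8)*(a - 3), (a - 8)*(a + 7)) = a - 8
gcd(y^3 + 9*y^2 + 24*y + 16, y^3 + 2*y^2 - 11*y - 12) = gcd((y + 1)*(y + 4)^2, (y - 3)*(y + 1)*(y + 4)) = y^2 + 5*y + 4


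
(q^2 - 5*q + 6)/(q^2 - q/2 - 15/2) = 2*(q - 2)/(2*q + 5)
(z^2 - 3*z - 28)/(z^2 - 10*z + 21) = (z + 4)/(z - 3)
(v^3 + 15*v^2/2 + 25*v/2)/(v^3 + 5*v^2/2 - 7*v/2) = (2*v^2 + 15*v + 25)/(2*v^2 + 5*v - 7)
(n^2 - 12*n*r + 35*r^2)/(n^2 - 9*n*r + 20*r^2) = (-n + 7*r)/(-n + 4*r)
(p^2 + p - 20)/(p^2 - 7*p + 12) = (p + 5)/(p - 3)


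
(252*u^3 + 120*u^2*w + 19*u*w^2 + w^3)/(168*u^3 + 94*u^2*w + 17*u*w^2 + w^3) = (6*u + w)/(4*u + w)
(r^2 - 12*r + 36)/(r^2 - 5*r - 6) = (r - 6)/(r + 1)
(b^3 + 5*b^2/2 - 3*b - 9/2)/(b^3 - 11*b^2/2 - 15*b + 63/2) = (b + 1)/(b - 7)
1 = 1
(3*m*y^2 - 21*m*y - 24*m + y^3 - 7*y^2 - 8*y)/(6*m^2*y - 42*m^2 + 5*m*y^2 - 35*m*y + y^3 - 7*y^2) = (y^2 - 7*y - 8)/(2*m*y - 14*m + y^2 - 7*y)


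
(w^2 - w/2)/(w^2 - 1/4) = 2*w/(2*w + 1)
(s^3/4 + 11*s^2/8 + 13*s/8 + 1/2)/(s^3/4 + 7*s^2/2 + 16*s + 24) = (2*s^2 + 3*s + 1)/(2*(s^2 + 10*s + 24))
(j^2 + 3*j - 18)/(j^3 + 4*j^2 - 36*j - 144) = (j - 3)/(j^2 - 2*j - 24)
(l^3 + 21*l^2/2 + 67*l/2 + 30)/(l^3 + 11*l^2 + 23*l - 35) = (l^2 + 11*l/2 + 6)/(l^2 + 6*l - 7)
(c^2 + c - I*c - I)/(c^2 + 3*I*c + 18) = (c^2 + c - I*c - I)/(c^2 + 3*I*c + 18)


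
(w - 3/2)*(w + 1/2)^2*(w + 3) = w^4 + 5*w^3/2 - 11*w^2/4 - 33*w/8 - 9/8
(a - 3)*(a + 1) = a^2 - 2*a - 3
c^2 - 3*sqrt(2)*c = c*(c - 3*sqrt(2))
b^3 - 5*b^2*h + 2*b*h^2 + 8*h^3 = (b - 4*h)*(b - 2*h)*(b + h)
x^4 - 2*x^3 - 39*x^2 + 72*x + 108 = (x - 6)*(x - 3)*(x + 1)*(x + 6)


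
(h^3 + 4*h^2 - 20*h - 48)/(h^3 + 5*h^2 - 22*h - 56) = (h + 6)/(h + 7)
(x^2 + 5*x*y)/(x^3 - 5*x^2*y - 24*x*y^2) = (x + 5*y)/(x^2 - 5*x*y - 24*y^2)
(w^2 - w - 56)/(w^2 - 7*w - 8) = (w + 7)/(w + 1)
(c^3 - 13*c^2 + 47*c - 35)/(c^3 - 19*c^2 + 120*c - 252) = (c^2 - 6*c + 5)/(c^2 - 12*c + 36)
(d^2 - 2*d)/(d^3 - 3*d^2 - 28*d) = (2 - d)/(-d^2 + 3*d + 28)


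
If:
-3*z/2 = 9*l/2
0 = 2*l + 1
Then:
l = -1/2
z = 3/2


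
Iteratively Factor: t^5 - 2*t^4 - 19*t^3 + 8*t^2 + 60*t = (t - 5)*(t^4 + 3*t^3 - 4*t^2 - 12*t) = (t - 5)*(t + 2)*(t^3 + t^2 - 6*t) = t*(t - 5)*(t + 2)*(t^2 + t - 6) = t*(t - 5)*(t - 2)*(t + 2)*(t + 3)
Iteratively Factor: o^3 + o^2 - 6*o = (o - 2)*(o^2 + 3*o) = o*(o - 2)*(o + 3)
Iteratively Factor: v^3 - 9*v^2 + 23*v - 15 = (v - 5)*(v^2 - 4*v + 3) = (v - 5)*(v - 3)*(v - 1)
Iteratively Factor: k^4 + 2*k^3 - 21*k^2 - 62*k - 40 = (k - 5)*(k^3 + 7*k^2 + 14*k + 8) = (k - 5)*(k + 4)*(k^2 + 3*k + 2) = (k - 5)*(k + 1)*(k + 4)*(k + 2)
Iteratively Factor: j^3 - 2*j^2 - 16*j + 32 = (j + 4)*(j^2 - 6*j + 8) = (j - 4)*(j + 4)*(j - 2)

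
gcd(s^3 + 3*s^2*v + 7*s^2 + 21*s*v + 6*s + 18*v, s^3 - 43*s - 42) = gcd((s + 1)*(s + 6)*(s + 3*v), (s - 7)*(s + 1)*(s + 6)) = s^2 + 7*s + 6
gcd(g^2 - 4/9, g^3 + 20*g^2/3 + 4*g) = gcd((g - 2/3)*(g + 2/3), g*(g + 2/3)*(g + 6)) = g + 2/3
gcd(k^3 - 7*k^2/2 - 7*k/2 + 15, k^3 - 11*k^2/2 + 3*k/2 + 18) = k - 3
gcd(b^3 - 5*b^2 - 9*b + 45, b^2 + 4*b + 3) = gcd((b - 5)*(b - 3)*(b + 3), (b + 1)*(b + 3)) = b + 3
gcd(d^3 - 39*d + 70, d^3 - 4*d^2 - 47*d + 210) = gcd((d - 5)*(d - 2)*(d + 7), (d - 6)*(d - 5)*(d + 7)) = d^2 + 2*d - 35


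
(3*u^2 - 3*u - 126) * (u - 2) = 3*u^3 - 9*u^2 - 120*u + 252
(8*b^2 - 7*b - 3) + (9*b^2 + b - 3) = 17*b^2 - 6*b - 6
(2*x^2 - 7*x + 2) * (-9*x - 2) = -18*x^3 + 59*x^2 - 4*x - 4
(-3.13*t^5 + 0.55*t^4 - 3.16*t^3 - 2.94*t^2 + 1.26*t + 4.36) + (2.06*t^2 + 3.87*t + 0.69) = -3.13*t^5 + 0.55*t^4 - 3.16*t^3 - 0.88*t^2 + 5.13*t + 5.05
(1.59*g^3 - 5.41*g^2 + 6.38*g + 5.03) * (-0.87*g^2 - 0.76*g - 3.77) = -1.3833*g^5 + 3.4983*g^4 - 7.4333*g^3 + 11.1708*g^2 - 27.8754*g - 18.9631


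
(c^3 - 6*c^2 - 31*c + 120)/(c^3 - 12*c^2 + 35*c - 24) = (c + 5)/(c - 1)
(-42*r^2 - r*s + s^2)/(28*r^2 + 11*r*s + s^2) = (-42*r^2 - r*s + s^2)/(28*r^2 + 11*r*s + s^2)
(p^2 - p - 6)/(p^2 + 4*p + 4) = (p - 3)/(p + 2)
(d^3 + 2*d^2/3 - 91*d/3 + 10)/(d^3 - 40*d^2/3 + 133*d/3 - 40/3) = (d + 6)/(d - 8)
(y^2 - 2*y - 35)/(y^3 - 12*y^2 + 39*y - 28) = (y + 5)/(y^2 - 5*y + 4)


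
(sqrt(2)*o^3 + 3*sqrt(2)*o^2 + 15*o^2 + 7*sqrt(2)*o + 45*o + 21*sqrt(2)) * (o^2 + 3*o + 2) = sqrt(2)*o^5 + 6*sqrt(2)*o^4 + 15*o^4 + 18*sqrt(2)*o^3 + 90*o^3 + 48*sqrt(2)*o^2 + 165*o^2 + 90*o + 77*sqrt(2)*o + 42*sqrt(2)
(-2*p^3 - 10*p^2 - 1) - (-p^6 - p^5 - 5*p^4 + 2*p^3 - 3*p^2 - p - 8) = p^6 + p^5 + 5*p^4 - 4*p^3 - 7*p^2 + p + 7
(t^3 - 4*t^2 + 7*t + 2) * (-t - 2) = -t^4 + 2*t^3 + t^2 - 16*t - 4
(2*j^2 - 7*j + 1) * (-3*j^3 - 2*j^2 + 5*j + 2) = -6*j^5 + 17*j^4 + 21*j^3 - 33*j^2 - 9*j + 2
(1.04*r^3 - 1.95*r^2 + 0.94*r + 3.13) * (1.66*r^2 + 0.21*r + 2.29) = 1.7264*r^5 - 3.0186*r^4 + 3.5325*r^3 + 0.9277*r^2 + 2.8099*r + 7.1677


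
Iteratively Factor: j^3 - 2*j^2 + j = (j - 1)*(j^2 - j) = (j - 1)^2*(j)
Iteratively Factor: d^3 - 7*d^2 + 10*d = (d - 5)*(d^2 - 2*d) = (d - 5)*(d - 2)*(d)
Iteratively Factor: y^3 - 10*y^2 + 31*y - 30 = (y - 5)*(y^2 - 5*y + 6) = (y - 5)*(y - 3)*(y - 2)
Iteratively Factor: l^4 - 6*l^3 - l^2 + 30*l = (l - 3)*(l^3 - 3*l^2 - 10*l) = (l - 5)*(l - 3)*(l^2 + 2*l) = (l - 5)*(l - 3)*(l + 2)*(l)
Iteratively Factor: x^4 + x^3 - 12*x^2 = (x - 3)*(x^3 + 4*x^2) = x*(x - 3)*(x^2 + 4*x) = x*(x - 3)*(x + 4)*(x)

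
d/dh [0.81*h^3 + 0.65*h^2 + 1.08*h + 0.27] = 2.43*h^2 + 1.3*h + 1.08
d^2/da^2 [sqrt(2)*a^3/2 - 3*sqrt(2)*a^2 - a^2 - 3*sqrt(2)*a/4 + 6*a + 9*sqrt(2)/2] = 3*sqrt(2)*a - 6*sqrt(2) - 2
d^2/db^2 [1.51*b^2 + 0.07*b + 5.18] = 3.02000000000000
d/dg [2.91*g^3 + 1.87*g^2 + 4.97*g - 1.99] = 8.73*g^2 + 3.74*g + 4.97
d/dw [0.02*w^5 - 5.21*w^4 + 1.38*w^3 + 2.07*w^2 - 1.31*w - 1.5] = 0.1*w^4 - 20.84*w^3 + 4.14*w^2 + 4.14*w - 1.31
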